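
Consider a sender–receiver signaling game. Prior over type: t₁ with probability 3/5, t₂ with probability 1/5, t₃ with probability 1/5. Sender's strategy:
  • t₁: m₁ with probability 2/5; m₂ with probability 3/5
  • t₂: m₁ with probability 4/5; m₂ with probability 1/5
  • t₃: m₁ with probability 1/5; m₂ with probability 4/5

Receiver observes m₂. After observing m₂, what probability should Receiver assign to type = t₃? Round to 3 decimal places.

P(m₂) = (3/5)·(3/5) + (1/5)·(1/5) + (1/5)·(4/5) = 14/25
P(t₃ | m₂) = ((1/5)·(4/5)) / (14/25) = (4/25) / (14/25) = 2/7

0.286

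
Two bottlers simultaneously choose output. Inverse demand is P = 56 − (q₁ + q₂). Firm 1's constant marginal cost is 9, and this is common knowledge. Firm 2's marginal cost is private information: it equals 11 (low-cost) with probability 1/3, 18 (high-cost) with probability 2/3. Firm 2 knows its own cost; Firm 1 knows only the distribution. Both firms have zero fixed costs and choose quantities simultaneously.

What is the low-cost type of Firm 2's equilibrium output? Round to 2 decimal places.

Type-c best response for Firm 2: q₂(c) = (56 − c)/2 − q₁/2.
Firm 1 maximizes expected profit; its first-order condition is 56 − 2q₁ − E[q₂] − 9 = 0.
Substituting E[q₂] and solving: E[c₂] = 15.6667, so q₁ = (56 − 2·9 + 15.6667)/3 = 17.8889.
q₂(low-cost) = (56 − 11 − 17.8889)/2 = 13.5556.

13.56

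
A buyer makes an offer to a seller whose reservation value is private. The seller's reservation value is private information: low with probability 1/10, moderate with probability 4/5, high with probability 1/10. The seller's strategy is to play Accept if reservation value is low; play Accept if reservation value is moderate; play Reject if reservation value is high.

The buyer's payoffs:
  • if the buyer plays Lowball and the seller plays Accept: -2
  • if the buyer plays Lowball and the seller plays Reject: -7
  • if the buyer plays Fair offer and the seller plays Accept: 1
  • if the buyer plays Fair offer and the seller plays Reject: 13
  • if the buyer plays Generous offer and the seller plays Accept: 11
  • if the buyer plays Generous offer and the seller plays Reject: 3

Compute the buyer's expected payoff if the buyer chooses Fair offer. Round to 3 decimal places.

Take the expectation over the seller's reservation value, weighting each type's action by its prior probability.
E[Fair offer] = 1/10·1 + 4/5·1 + 1/10·13 = 1/10 + 4/5 + 13/10 = 11/5

2.200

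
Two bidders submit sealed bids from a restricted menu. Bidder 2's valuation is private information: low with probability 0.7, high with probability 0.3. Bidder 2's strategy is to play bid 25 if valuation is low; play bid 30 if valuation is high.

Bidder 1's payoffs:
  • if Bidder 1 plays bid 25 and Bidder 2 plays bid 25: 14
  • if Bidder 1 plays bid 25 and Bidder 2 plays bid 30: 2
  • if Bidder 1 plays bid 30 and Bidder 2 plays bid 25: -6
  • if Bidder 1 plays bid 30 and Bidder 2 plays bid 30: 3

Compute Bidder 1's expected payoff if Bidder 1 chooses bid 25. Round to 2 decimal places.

Take the expectation over Bidder 2's valuation, weighting each type's action by its prior probability.
E[bid 25] = 0.7·14 + 0.3·2 = 9.8 + 0.6 = 10.4

10.40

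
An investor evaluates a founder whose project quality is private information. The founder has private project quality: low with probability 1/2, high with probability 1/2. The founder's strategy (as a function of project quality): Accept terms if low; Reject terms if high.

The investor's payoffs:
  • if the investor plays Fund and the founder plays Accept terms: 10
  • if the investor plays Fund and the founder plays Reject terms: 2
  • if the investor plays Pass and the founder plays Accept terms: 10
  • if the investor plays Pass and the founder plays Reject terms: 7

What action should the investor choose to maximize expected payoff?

E[Fund] = 1/2·(10) + 1/2·(2) = 6
E[Pass] = 1/2·(10) + 1/2·(7) = 17/2
Best response: Pass (17/2 is the largest).

Pass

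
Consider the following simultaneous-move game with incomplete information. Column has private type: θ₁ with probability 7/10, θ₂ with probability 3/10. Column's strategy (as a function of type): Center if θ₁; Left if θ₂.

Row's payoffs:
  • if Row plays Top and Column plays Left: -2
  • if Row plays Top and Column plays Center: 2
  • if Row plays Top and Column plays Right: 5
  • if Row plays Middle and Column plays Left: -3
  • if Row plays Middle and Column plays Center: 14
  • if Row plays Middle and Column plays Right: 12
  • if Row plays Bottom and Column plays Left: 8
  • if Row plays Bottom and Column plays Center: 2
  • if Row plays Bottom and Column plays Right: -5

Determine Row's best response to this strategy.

Middle

Compute Row's expected payoff for each action, taking the expectation over Column's type.
E[Top] = 7/10·(2) + 3/10·(-2) = 4/5
E[Middle] = 7/10·(14) + 3/10·(-3) = 89/10
E[Bottom] = 7/10·(2) + 3/10·(8) = 19/5
Best response: Middle (89/10 is the largest).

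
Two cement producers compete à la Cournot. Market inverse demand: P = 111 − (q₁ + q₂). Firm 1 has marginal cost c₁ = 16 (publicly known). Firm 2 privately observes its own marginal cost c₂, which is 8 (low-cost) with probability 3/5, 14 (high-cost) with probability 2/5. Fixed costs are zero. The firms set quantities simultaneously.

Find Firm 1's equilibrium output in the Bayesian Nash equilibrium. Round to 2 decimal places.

Type-c best response for Firm 2: q₂(c) = (111 − c)/2 − q₁/2.
Firm 1 maximizes expected profit; its first-order condition is 111 − 2q₁ − E[q₂] − 16 = 0.
Substituting E[q₂] and solving: E[c₂] = 10.4, so q₁ = (111 − 2·16 + 10.4)/3 = 29.8.

29.80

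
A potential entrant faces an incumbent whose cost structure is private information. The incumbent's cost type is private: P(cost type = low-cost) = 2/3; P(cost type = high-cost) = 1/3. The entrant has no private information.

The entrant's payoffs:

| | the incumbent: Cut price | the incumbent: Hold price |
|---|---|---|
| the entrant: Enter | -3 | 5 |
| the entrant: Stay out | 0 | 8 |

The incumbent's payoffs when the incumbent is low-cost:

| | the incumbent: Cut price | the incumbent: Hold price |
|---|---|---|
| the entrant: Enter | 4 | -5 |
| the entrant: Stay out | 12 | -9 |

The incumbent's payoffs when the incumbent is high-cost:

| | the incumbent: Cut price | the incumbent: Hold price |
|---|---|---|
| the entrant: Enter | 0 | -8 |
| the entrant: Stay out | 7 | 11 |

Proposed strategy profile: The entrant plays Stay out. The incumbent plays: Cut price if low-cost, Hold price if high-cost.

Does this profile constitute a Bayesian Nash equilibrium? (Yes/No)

A profile is a BNE iff every type of every player is best-responding given beliefs about the other side.
The entrant plays Stay out: E[Stay out] = 2/3·(0) + 1/3·(8) = 8/3; E[Enter] = -1/3. Best-responding. ✓
The incumbent (cost type low-cost), facing Stay out: Cut price gives 12, Hold price gives -9. Proposed Cut price is best. ✓
The incumbent (cost type high-cost), facing Stay out: Cut price gives 7, Hold price gives 11. Proposed Hold price is best. ✓

Yes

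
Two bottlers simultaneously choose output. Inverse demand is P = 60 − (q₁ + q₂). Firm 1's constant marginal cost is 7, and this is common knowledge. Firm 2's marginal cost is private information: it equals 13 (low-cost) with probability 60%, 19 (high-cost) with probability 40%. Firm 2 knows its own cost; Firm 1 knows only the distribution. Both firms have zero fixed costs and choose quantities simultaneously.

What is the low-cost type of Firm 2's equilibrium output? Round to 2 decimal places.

13.27

Firm 2 with cost c maximizes (60 − (q₁+q₂) − c)·q₂, giving q₂(c) = (60 − c − q₁)/2.
E[c₂] = 0.6·13 + 0.4·19 = 15.4
Firm 1's FOC against E[q₂] yields q₁ = (60 − 2·7 + E[c₂])/3 = (60 − 14 + 15.4)/3 = 20.4667.
q₂(low-cost) = (60 − 13 − 20.4667)/2 = 13.2667.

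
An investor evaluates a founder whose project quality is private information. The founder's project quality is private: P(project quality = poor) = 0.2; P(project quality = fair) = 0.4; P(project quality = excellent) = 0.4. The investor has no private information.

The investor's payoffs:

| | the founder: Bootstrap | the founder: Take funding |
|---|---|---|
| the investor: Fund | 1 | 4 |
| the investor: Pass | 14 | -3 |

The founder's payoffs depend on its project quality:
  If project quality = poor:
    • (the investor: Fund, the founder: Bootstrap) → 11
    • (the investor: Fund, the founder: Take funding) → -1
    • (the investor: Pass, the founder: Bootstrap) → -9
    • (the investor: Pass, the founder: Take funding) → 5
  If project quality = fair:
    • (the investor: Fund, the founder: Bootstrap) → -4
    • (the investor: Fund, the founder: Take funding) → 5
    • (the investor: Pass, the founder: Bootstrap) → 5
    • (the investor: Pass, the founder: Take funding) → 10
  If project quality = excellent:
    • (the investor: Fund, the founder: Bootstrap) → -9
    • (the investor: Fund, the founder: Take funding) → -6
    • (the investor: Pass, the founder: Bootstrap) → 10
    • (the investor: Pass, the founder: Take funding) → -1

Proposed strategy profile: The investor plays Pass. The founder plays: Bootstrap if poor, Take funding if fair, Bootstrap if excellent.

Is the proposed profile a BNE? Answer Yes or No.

The investor plays Pass: E[Pass] = 0.2·(14) + 0.4·(-3) + 0.4·(14) = 7.2; E[Fund] = 2.2. Best-responding. ✓
The founder (project quality poor), facing Pass: Bootstrap gives -9, Take funding gives 5. Proposed Bootstrap is not best — profitable deviation exists. ✗
The founder (project quality fair), facing Pass: Bootstrap gives 5, Take funding gives 10. Proposed Take funding is best. ✓
The founder (project quality excellent), facing Pass: Bootstrap gives 10, Take funding gives -1. Proposed Bootstrap is best. ✓

No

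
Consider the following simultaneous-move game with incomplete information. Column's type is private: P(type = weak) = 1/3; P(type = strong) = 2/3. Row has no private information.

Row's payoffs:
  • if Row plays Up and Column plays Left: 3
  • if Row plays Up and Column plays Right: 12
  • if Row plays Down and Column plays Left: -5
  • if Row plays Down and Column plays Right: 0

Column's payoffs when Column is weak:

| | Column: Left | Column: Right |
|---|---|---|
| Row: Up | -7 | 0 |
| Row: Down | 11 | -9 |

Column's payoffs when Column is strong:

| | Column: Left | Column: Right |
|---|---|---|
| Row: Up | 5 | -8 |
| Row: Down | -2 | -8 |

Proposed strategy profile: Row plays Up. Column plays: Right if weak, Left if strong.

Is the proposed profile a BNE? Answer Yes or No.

Yes

A profile is a BNE iff every type of every player is best-responding given beliefs about the other side.
Row plays Up: E[Up] = 1/3·(12) + 2/3·(3) = 6; E[Down] = -10/3. Best-responding. ✓
Column (type weak), facing Up: Left gives -7, Right gives 0. Proposed Right is best. ✓
Column (type strong), facing Up: Left gives 5, Right gives -8. Proposed Left is best. ✓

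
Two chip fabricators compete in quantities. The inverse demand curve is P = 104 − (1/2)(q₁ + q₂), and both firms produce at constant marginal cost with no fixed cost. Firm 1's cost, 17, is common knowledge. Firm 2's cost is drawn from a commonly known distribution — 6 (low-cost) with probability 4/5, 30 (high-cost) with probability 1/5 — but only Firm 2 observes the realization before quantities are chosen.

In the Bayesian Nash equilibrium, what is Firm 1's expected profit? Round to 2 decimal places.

1450.81

Type-c best response for Firm 2: q₂(c) = (104 − c) − q₁/2.
Firm 1 maximizes expected profit; its first-order condition is 104 − q₁ − (1/2)E[q₂] − 17 = 0.
Substituting E[q₂] and solving: E[c₂] = 10.8, so q₁ = (104 − 2·17 + 10.8)/(3/2) = 53.8667.
E[P] = 104 − (1/2)·(q₁ + E[q₂]) = 43.9333; Firm 1's expected profit = (E[P] − 17)·q₁ = (43.9333 − 17)·53.8667 = 1450.81.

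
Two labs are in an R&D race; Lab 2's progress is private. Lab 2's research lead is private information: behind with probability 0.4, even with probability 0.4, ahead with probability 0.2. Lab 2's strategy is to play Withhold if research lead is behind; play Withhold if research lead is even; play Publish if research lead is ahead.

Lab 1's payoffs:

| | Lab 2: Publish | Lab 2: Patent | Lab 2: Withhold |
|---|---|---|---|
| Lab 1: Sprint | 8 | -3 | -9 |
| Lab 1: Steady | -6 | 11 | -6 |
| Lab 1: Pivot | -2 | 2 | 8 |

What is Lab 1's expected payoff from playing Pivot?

Take the expectation over Lab 2's research lead, weighting each type's action by its prior probability.
E[Pivot] = 0.4·8 + 0.4·8 + 0.2·(-2) = 3.2 + 3.2 + (-0.4) = 6

6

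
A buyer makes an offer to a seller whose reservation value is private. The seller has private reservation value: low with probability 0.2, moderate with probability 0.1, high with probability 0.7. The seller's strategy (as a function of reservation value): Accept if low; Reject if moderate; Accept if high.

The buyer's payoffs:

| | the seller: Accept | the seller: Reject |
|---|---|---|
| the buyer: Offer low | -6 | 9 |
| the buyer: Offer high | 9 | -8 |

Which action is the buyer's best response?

E[Offer low] = 0.2·(-6) + 0.1·(9) + 0.7·(-6) = -4.5
E[Offer high] = 0.2·(9) + 0.1·(-8) + 0.7·(9) = 7.3
Best response: Offer high (7.3 is the largest).

Offer high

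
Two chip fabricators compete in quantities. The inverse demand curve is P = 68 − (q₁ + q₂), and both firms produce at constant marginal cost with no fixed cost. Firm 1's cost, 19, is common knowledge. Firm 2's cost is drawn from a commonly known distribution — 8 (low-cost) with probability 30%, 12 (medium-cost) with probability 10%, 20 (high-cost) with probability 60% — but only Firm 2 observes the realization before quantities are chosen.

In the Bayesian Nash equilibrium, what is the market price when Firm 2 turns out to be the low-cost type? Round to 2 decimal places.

Each type of Firm 2 best-responds to q₁; Firm 1 best-responds to the expected q₂ over Firm 2's types.
Firm 2 with cost c maximizes (68 − (q₁+q₂) − c)·q₂, giving q₂(c) = (68 − c − q₁)/2.
E[c₂] = 0.3·8 + 0.1·12 + 0.6·20 = 15.6
Firm 1's FOC against E[q₂] yields q₁ = (68 − 2·19 + E[c₂])/3 = (68 − 38 + 15.6)/3 = 15.2.
q₂(low-cost) = 22.4, so P = 68 − (15.2 + 22.4) = 30.4.

30.40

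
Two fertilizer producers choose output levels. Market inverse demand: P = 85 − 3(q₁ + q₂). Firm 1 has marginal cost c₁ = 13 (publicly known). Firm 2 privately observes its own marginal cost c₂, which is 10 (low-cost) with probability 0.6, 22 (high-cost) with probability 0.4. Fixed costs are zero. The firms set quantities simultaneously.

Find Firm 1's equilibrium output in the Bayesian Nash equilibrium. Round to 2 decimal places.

Firm 2 with cost c maximizes (85 − 3(q₁+q₂) − c)·q₂, giving q₂(c) = (85 − c − 3q₁)/6.
E[c₂] = 0.6·10 + 0.4·22 = 14.8
Firm 1's FOC against E[q₂] yields q₁ = (85 − 2·13 + E[c₂])/9 = (85 − 26 + 14.8)/9 = 8.2.

8.20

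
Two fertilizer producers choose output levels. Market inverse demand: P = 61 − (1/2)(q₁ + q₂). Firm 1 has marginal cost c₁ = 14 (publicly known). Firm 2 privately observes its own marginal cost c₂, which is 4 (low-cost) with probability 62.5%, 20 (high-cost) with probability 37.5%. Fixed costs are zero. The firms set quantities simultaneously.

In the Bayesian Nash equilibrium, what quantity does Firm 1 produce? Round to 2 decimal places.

28.67

Type-c best response for Firm 2: q₂(c) = (61 − c) − q₁/2.
Firm 1 maximizes expected profit; its first-order condition is 61 − q₁ − (1/2)E[q₂] − 14 = 0.
Substituting E[q₂] and solving: E[c₂] = 10, so q₁ = (61 − 2·14 + 10)/(3/2) = 28.6667.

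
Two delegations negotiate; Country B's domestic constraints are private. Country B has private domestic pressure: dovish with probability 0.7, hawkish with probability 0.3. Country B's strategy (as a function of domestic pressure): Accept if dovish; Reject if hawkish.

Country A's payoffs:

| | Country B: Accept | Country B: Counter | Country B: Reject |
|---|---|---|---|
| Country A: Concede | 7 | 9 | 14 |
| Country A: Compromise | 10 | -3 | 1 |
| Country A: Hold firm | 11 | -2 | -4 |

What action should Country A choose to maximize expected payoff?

Compute Country A's expected payoff for each action, taking the expectation over Country B's type.
E[Concede] = 0.7·(7) + 0.3·(14) = 9.1
E[Compromise] = 0.7·(10) + 0.3·(1) = 7.3
E[Hold firm] = 0.7·(11) + 0.3·(-4) = 6.5
Best response: Concede (9.1 is the largest).

Concede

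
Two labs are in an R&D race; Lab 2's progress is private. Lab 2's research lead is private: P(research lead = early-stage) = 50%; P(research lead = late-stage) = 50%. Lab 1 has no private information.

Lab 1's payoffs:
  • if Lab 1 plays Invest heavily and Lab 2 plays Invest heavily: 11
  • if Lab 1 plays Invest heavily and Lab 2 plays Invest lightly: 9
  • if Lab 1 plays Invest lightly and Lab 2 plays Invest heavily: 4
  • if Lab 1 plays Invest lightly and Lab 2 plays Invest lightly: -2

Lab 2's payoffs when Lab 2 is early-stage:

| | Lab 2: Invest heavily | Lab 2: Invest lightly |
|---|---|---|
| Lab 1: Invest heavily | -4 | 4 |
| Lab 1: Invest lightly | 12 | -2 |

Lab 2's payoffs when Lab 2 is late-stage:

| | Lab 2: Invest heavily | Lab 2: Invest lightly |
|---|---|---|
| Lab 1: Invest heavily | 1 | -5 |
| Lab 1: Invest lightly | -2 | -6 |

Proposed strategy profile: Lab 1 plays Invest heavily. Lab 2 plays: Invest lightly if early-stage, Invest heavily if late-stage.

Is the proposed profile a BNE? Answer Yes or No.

Yes

Lab 1 plays Invest heavily: E[Invest heavily] = 0.5·(9) + 0.5·(11) = 10; E[Invest lightly] = 1. Best-responding. ✓
Lab 2 (research lead early-stage), facing Invest heavily: Invest heavily gives -4, Invest lightly gives 4. Proposed Invest lightly is best. ✓
Lab 2 (research lead late-stage), facing Invest heavily: Invest heavily gives 1, Invest lightly gives -5. Proposed Invest heavily is best. ✓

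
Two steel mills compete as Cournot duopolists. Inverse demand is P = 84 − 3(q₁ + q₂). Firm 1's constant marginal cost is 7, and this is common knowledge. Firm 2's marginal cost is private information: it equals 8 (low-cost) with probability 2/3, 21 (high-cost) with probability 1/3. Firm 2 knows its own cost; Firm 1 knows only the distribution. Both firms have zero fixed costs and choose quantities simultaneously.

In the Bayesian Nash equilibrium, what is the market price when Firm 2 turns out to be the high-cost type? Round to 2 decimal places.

38.78

Each type of Firm 2 best-responds to q₁; Firm 1 best-responds to the expected q₂ over Firm 2's types.
Firm 2 with cost c maximizes (84 − 3(q₁+q₂) − c)·q₂, giving q₂(c) = (84 − c − 3q₁)/6.
E[c₂] = 2/3·8 + 1/3·21 = 12.3333
Firm 1's FOC against E[q₂] yields q₁ = (84 − 2·7 + E[c₂])/9 = (84 − 14 + 12.3333)/9 = 9.14815.
q₂(high-cost) = 5.92593, so P = 84 − 3·(9.14815 + 5.92593) = 38.7778.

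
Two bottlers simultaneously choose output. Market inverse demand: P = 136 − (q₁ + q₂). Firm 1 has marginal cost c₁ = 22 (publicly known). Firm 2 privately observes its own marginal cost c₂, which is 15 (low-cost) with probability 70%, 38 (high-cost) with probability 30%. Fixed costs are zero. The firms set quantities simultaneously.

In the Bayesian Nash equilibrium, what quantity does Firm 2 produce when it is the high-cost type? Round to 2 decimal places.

30.02

Firm 2 with cost c maximizes (136 − (q₁+q₂) − c)·q₂, giving q₂(c) = (136 − c − q₁)/2.
E[c₂] = 0.7·15 + 0.3·38 = 21.9
Firm 1's FOC against E[q₂] yields q₁ = (136 − 2·22 + E[c₂])/3 = (136 − 44 + 21.9)/3 = 37.9667.
q₂(high-cost) = (136 − 38 − 37.9667)/2 = 30.0167.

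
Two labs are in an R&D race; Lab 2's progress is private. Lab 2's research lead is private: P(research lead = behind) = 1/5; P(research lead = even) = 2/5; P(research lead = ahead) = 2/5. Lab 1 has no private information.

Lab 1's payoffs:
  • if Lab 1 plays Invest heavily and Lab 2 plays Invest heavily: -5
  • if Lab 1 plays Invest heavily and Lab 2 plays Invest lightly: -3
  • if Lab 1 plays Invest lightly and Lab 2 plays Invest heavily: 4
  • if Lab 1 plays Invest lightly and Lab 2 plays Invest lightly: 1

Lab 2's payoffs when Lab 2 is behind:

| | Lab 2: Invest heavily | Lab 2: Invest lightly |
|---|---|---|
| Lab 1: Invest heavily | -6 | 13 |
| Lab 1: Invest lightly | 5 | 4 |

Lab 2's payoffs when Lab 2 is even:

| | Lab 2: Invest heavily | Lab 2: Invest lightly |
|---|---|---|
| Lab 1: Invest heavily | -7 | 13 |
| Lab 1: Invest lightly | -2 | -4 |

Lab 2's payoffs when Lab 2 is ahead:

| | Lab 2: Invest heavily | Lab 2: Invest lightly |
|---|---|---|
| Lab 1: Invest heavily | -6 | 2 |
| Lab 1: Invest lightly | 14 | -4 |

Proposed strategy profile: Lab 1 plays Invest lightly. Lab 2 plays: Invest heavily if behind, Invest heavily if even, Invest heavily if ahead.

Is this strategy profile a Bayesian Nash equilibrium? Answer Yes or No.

A profile is a BNE iff every type of every player is best-responding given beliefs about the other side.
Lab 1 plays Invest lightly: E[Invest lightly] = 1/5·(4) + 2/5·(4) + 2/5·(4) = 4; E[Invest heavily] = -5. Best-responding. ✓
Lab 2 (research lead behind), facing Invest lightly: Invest heavily gives 5, Invest lightly gives 4. Proposed Invest heavily is best. ✓
Lab 2 (research lead even), facing Invest lightly: Invest heavily gives -2, Invest lightly gives -4. Proposed Invest heavily is best. ✓
Lab 2 (research lead ahead), facing Invest lightly: Invest heavily gives 14, Invest lightly gives -4. Proposed Invest heavily is best. ✓

Yes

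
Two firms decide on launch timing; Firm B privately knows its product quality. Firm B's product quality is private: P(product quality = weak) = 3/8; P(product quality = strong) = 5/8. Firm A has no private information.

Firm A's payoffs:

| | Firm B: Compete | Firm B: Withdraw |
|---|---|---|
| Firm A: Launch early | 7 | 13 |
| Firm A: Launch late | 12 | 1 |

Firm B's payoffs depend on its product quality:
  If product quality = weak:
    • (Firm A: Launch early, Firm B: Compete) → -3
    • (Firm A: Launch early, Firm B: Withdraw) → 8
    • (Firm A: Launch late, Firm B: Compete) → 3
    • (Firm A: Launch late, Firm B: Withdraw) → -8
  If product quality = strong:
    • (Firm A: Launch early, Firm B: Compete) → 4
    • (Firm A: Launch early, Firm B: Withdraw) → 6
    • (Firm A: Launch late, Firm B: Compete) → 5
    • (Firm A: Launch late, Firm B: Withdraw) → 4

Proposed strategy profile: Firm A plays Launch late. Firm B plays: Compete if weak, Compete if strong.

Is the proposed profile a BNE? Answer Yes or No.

Yes

Firm A plays Launch late: E[Launch late] = 3/8·(12) + 5/8·(12) = 12; E[Launch early] = 7. Best-responding. ✓
Firm B (product quality weak), facing Launch late: Compete gives 3, Withdraw gives -8. Proposed Compete is best. ✓
Firm B (product quality strong), facing Launch late: Compete gives 5, Withdraw gives 4. Proposed Compete is best. ✓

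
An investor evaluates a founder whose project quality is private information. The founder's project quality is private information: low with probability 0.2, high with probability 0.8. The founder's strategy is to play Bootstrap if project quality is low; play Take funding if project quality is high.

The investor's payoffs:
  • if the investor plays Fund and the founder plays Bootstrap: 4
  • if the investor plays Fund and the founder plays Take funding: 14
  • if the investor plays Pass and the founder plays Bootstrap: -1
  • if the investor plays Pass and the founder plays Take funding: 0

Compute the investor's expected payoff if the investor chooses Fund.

12

E[Fund] = 0.2·4 + 0.8·14 = 0.8 + 11.2 = 12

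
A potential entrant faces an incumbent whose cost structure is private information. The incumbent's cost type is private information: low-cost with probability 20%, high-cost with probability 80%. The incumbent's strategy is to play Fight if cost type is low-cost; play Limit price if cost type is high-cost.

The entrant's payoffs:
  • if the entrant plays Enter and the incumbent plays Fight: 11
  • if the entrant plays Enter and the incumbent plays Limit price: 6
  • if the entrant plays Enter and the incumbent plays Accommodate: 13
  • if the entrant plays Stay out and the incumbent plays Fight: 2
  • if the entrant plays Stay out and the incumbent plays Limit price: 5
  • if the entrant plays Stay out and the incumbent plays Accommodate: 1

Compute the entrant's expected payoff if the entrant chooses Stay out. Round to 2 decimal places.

4.40

E[Stay out] = 0.2·2 + 0.8·5 = 0.4 + 4 = 4.4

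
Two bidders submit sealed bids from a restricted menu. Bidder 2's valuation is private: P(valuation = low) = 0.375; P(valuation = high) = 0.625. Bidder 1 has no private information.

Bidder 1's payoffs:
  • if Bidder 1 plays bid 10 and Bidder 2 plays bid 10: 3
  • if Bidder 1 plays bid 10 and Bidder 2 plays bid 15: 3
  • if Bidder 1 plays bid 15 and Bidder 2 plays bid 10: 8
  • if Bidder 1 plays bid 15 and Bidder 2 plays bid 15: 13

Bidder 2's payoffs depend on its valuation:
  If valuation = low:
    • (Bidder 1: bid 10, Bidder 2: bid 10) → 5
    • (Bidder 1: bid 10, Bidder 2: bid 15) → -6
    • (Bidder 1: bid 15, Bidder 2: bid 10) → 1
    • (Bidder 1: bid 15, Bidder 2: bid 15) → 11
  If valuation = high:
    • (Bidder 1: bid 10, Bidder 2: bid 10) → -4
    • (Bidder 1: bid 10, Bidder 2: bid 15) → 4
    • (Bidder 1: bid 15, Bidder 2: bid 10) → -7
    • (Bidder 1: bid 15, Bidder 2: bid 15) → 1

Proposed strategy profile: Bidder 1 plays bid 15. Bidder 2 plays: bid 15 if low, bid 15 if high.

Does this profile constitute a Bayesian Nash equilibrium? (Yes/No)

Yes

Bidder 1 plays bid 15: E[bid 15] = 0.375·(13) + 0.625·(13) = 13; E[bid 10] = 3. Best-responding. ✓
Bidder 2 (valuation low), facing bid 15: bid 10 gives 1, bid 15 gives 11. Proposed bid 15 is best. ✓
Bidder 2 (valuation high), facing bid 15: bid 10 gives -7, bid 15 gives 1. Proposed bid 15 is best. ✓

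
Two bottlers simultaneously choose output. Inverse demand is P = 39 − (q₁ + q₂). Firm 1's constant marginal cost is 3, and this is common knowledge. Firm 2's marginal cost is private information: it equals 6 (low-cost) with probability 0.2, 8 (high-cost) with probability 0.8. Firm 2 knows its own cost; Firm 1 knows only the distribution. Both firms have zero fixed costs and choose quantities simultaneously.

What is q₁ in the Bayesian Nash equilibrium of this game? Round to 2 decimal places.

Type-c best response for Firm 2: q₂(c) = (39 − c)/2 − q₁/2.
Firm 1 maximizes expected profit; its first-order condition is 39 − 2q₁ − E[q₂] − 3 = 0.
Substituting E[q₂] and solving: E[c₂] = 7.6, so q₁ = (39 − 2·3 + 7.6)/3 = 13.5333.

13.53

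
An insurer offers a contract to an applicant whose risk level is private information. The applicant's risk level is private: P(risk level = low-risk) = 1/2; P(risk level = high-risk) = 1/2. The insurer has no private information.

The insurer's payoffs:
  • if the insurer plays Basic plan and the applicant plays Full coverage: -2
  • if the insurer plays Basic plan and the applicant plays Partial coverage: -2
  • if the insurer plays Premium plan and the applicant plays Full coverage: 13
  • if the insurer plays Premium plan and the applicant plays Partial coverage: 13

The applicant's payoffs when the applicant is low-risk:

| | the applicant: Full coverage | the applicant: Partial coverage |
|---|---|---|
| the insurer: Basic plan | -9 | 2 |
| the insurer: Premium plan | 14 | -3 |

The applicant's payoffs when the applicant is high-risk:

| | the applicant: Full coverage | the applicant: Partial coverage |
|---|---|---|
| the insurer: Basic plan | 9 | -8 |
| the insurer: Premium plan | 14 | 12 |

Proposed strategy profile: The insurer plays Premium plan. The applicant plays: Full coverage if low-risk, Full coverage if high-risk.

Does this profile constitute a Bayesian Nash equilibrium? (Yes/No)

Yes

A profile is a BNE iff every type of every player is best-responding given beliefs about the other side.
The insurer plays Premium plan: E[Premium plan] = 1/2·(13) + 1/2·(13) = 13; E[Basic plan] = -2. Best-responding. ✓
The applicant (risk level low-risk), facing Premium plan: Full coverage gives 14, Partial coverage gives -3. Proposed Full coverage is best. ✓
The applicant (risk level high-risk), facing Premium plan: Full coverage gives 14, Partial coverage gives 12. Proposed Full coverage is best. ✓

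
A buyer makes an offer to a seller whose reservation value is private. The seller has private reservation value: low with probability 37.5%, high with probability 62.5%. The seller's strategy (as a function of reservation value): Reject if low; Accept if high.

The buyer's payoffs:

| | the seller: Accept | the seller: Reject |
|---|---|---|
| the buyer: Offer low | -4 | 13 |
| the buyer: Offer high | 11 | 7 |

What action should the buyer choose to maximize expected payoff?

Offer high

Compute the buyer's expected payoff for each action, taking the expectation over the seller's type.
E[Offer low] = 0.375·(13) + 0.625·(-4) = 2.375
E[Offer high] = 0.375·(7) + 0.625·(11) = 9.5
Best response: Offer high (9.5 is the largest).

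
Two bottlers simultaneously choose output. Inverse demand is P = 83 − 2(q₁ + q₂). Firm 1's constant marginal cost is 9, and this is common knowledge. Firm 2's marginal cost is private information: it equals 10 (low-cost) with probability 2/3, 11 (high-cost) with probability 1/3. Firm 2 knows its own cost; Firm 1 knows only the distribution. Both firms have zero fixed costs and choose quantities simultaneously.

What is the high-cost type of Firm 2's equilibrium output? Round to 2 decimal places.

11.72

Firm 2 with cost c maximizes (83 − 2(q₁+q₂) − c)·q₂, giving q₂(c) = (83 − c − 2q₁)/4.
E[c₂] = 2/3·10 + 1/3·11 = 10.3333
Firm 1's FOC against E[q₂] yields q₁ = (83 − 2·9 + E[c₂])/6 = (83 − 18 + 10.3333)/6 = 12.5556.
q₂(high-cost) = (83 − 11 − 2·12.5556)/4 = 11.7222.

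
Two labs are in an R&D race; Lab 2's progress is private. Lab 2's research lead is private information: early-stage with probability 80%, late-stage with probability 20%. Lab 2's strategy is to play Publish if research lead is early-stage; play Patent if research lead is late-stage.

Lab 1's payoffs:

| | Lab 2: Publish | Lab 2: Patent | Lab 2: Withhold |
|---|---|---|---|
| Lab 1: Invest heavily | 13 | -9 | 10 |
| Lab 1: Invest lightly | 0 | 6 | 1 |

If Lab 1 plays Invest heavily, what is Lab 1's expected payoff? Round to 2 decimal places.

8.60

E[Invest heavily] = 0.8·13 + 0.2·(-9) = 10.4 + (-1.8) = 8.6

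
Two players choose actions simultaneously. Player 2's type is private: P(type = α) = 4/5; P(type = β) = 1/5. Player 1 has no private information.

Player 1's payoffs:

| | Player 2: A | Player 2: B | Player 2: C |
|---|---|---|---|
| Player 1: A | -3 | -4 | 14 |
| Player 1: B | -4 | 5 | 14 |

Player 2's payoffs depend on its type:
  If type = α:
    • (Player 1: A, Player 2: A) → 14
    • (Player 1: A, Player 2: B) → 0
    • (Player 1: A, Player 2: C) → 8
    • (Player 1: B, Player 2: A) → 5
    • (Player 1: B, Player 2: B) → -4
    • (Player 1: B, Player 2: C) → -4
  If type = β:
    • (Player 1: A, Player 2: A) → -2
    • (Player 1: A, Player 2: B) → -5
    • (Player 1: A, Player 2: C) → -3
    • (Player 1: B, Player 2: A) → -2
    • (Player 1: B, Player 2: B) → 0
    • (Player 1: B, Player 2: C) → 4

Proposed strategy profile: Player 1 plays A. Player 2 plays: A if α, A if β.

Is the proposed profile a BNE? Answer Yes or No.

Player 1 plays A: E[A] = 4/5·(-3) + 1/5·(-3) = -3; E[B] = -4. Best-responding. ✓
Player 2 (type α), facing A: A gives 14, B gives 0, C gives 8. Proposed A is best. ✓
Player 2 (type β), facing A: A gives -2, B gives -5, C gives -3. Proposed A is best. ✓

Yes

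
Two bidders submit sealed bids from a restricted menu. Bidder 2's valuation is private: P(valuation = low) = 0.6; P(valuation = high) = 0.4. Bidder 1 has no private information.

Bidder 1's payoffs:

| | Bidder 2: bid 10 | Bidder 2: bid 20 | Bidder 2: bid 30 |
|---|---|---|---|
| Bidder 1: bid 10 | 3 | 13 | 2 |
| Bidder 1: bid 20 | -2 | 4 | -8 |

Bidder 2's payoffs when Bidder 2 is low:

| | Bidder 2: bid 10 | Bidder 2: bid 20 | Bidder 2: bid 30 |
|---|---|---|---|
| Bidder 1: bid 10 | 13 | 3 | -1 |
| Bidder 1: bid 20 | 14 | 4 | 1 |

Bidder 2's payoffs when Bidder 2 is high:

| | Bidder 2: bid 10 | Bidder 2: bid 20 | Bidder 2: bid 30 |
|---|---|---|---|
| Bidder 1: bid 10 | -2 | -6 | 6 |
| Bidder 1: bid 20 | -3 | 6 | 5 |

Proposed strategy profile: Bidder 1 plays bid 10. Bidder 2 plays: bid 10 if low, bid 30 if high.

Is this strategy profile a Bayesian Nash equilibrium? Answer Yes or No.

Yes

Bidder 1 plays bid 10: E[bid 10] = 0.6·(3) + 0.4·(2) = 2.6; E[bid 20] = -4.4. Best-responding. ✓
Bidder 2 (valuation low), facing bid 10: bid 10 gives 13, bid 20 gives 3, bid 30 gives -1. Proposed bid 10 is best. ✓
Bidder 2 (valuation high), facing bid 10: bid 10 gives -2, bid 20 gives -6, bid 30 gives 6. Proposed bid 30 is best. ✓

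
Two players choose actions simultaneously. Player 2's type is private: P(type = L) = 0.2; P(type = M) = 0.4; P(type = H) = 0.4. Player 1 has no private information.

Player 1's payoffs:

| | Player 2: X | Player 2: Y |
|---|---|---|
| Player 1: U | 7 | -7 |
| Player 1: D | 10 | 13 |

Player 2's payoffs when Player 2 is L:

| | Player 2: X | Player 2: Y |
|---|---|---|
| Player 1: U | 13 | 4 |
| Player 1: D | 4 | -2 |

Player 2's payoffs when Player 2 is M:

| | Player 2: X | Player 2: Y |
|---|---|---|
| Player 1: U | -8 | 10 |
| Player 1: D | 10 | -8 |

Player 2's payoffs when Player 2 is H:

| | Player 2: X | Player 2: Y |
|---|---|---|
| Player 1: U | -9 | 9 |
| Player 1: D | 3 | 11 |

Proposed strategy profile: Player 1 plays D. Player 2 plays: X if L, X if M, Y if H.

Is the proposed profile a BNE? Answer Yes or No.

Yes

Player 1 plays D: E[D] = 0.2·(10) + 0.4·(10) + 0.4·(13) = 11.2; E[U] = 1.4. Best-responding. ✓
Player 2 (type L), facing D: X gives 4, Y gives -2. Proposed X is best. ✓
Player 2 (type M), facing D: X gives 10, Y gives -8. Proposed X is best. ✓
Player 2 (type H), facing D: X gives 3, Y gives 11. Proposed Y is best. ✓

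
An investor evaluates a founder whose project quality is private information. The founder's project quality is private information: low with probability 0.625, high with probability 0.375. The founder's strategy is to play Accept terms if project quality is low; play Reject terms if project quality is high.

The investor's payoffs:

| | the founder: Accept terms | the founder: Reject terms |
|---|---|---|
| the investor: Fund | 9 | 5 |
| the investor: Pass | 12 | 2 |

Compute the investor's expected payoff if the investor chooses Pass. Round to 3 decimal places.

8.250

Take the expectation over the founder's project quality, weighting each type's action by its prior probability.
E[Pass] = 0.625·12 + 0.375·2 = 7.5 + 0.75 = 8.25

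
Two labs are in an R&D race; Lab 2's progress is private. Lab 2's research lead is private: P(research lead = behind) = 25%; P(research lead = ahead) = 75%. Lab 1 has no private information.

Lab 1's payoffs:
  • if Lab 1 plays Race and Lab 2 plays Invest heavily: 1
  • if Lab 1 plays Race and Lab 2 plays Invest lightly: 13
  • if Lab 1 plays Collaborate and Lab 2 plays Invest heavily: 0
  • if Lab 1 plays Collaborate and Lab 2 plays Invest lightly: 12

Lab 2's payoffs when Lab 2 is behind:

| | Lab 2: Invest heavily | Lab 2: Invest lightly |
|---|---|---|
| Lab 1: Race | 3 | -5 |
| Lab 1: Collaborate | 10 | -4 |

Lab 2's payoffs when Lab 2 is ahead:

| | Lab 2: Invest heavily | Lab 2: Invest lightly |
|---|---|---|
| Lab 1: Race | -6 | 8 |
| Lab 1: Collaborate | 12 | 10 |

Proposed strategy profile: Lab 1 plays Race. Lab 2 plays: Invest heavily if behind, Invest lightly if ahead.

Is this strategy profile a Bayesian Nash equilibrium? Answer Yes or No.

Lab 1 plays Race: E[Race] = 0.25·(1) + 0.75·(13) = 10; E[Collaborate] = 9. Best-responding. ✓
Lab 2 (research lead behind), facing Race: Invest heavily gives 3, Invest lightly gives -5. Proposed Invest heavily is best. ✓
Lab 2 (research lead ahead), facing Race: Invest heavily gives -6, Invest lightly gives 8. Proposed Invest lightly is best. ✓

Yes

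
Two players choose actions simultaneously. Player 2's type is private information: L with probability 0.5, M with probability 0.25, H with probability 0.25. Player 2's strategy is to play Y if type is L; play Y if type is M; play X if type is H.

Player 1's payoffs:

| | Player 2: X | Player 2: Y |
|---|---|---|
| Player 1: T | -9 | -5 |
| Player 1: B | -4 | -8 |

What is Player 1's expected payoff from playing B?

-7

E[B] = 0.5·(-8) + 0.25·(-8) + 0.25·(-4) = (-4) + (-2) + (-1) = -7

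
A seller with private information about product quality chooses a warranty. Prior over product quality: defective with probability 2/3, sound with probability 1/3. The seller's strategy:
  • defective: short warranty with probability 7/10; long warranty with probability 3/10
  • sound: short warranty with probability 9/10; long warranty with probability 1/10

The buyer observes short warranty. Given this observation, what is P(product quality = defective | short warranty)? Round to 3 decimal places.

0.609

P(short warranty) = (2/3)·(7/10) + (1/3)·(9/10) = 23/30
P(defective | short warranty) = ((2/3)·(7/10)) / (23/30) = (7/15) / (23/30) = 14/23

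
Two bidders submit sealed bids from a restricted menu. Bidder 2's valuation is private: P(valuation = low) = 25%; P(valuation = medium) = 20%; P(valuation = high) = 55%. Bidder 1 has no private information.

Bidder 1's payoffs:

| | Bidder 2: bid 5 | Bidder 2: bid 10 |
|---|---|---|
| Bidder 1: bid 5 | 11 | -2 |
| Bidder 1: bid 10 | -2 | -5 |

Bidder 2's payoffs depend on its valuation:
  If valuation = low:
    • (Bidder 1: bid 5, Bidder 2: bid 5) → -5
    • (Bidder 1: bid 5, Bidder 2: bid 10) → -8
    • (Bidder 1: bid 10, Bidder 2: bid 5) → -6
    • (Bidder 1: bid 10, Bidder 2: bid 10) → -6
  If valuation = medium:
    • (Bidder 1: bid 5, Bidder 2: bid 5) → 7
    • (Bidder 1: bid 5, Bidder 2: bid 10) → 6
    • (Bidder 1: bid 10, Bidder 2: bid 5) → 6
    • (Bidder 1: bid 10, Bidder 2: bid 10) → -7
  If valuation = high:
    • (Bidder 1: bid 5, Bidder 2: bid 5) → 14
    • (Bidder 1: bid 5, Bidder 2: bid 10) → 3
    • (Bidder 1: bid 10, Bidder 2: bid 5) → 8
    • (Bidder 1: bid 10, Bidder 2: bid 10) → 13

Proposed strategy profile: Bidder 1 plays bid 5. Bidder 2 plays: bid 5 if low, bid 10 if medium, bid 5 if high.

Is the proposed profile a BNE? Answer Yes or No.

No

A profile is a BNE iff every type of every player is best-responding given beliefs about the other side.
Bidder 1 plays bid 5: E[bid 5] = 0.25·(11) + 0.2·(-2) + 0.55·(11) = 8.4; E[bid 10] = -2.6. Best-responding. ✓
Bidder 2 (valuation low), facing bid 5: bid 5 gives -5, bid 10 gives -8. Proposed bid 5 is best. ✓
Bidder 2 (valuation medium), facing bid 5: bid 5 gives 7, bid 10 gives 6. Proposed bid 10 is not best — profitable deviation exists. ✗
Bidder 2 (valuation high), facing bid 5: bid 5 gives 14, bid 10 gives 3. Proposed bid 5 is best. ✓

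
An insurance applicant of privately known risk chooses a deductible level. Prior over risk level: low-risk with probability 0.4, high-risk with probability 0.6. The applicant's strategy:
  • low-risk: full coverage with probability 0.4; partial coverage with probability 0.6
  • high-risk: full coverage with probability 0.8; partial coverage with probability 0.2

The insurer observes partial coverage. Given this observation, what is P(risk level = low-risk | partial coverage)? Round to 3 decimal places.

0.667

P(partial coverage) = 0.4·0.6 + 0.6·0.2 = 0.36
P(low-risk | partial coverage) = (0.4·0.6) / 0.36 = 0.24 / 0.36 = 0.666667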